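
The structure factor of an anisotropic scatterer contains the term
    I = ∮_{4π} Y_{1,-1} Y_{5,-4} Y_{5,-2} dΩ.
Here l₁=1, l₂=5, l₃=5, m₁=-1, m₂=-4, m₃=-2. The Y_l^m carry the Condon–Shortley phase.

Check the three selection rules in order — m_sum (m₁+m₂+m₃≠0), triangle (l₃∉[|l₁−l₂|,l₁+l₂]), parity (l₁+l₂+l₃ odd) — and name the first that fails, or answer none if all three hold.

m_sum

azimuthal sum: -1 − 4 − 2 = -7  ✗
4 ≤ 5 ≤ 6 (triangle on l)
L = 1 + 5 + 5 = 11 (odd)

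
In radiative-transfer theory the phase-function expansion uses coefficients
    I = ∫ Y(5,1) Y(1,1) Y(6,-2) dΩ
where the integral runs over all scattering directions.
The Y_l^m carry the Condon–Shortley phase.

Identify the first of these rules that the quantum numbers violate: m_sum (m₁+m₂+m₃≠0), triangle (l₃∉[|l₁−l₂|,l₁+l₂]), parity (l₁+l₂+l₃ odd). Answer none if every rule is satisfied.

none

azimuthal sum: 1 + 1 − 2 = 0  ✓
4 ≤ 6 ≤ 6 (triangle on l)  ✓
L = 5 + 1 + 6 = 12 (even)  ✓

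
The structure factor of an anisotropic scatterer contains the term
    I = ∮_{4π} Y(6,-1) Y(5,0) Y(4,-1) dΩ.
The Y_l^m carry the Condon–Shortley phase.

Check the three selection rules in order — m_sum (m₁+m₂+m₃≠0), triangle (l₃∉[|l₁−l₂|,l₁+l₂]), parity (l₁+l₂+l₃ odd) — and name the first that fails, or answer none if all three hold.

m_sum

Σmᵢ = -2  ✗
l₃∈[|l₁−l₂|,l₁+l₂]=[1,11], have l₃=4
Σlᵢ = 15 ⇒ odd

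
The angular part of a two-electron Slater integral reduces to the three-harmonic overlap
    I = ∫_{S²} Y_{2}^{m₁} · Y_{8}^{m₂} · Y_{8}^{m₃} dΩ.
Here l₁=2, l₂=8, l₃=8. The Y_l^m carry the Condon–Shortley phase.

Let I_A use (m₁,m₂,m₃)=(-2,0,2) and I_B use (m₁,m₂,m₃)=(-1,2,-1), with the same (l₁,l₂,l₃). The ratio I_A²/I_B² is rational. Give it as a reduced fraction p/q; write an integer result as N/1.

Same 2,8,8: normalisation and zero-m 3j drop out of the ratio.
A: Δ: 2! 2! 14! / 19! → 1/348840; sum: t=2:+1/116121600 = 1/116121600; 3j²(2 8 8; -2 0 2) = Δ·Π!·Σ² = 7/323  (sign +1)
B: Δ: 2! 2! 14! / 19! → 1/348840; sum: t=1:−1/87091200 t=2:+1/58060800 = 1/174182400; 3j²(2 8 8; -1 2 -1) = Δ·Π!·Σ² = 7/2584  (sign -1)
I_A²/I_B² = (7/323)/(7/2584) = 8/1

8/1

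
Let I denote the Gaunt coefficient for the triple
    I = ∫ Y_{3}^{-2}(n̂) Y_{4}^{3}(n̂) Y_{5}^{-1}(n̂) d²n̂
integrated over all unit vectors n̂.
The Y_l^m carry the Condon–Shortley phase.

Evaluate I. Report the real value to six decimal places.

0.160929

Checks pass: Σm=0; 12 even; l₃=5∈[1,7].
(2·3+1)(2·4+1)(2·5+1) = 693
Δ: 2! 4! 6! / 13! → 1/180180
sum: t=0:+1/576 t=1:−1/144 t=2:+1/576 = -1/288
3j²(3 4 5; 0 0 0) = Δ·Π!·Σ² = 20/1001  (sign +1)
sum: t=1:−1/17280 t=2:+1/1440 = 11/17280
3j²(3 4 5; -2 3 -1) = Δ·Π!·Σ² = 11/468  (sign +1)
combine: 4πI² = 693·20/1001·11/468 = 55/169
take √, sign +1: I = 0.16092854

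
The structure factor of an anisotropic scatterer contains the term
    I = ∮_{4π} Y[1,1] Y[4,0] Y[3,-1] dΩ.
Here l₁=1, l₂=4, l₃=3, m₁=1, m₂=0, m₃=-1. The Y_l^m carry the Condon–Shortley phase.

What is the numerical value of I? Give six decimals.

0.150786

Rules hold: Σm=0, L=8 even, 3≤3≤5.
N = 3·9·7 = 189
Δ = 2!·0!·6!/9! = 1/252
Racah Σ t=1..1: t=1:−1/36 = -1/36
⇒ 3j(1 4 3; 0 0 0)² = 4/63, sgn +1
Racah Σ t=0..0: t=0:+1/96 = 1/96
⇒ 3j(1 4 3; 1 0 -1)² = 1/42, sgn +1
4πI² = N·(3j₀)²·(3jₘ)² = 2/7
I = +1·√(0.285714/4π) = 0.15078601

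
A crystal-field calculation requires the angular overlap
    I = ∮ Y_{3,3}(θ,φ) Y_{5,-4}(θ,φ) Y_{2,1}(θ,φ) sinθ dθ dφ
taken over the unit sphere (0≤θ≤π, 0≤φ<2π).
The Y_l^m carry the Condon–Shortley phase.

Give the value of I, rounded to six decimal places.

0.219610

Rules hold: Σm=0, L=10 even, 2≤2≤8.
N = 7·11·5 = 385
Δ = 6!·0!·4!/11! = 1/2310
Racah Σ t=3..3: t=3:−1/144 = -1/144
⇒ 3j(3 5 2; 0 0 0)² = 10/231, sgn -1
Racah Σ t=0..0: t=0:+1/4320 = 1/4320
⇒ 3j(3 5 2; 3 -4 1)² = 2/55, sgn -1
4πI² = N·(3j₀)²·(3jₘ)² = 20/33
I = +1·√(0.606061/4π) = 0.21961050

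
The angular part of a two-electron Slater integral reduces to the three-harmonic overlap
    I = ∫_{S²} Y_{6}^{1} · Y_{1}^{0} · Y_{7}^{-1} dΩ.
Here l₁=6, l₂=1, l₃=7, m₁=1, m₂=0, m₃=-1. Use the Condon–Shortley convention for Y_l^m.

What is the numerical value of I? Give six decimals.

Rules hold: Σm=0, L=14 even, 5≤7≤7.
N = 13·3·15 = 585
Δ = 0!·12!·2!/15! = 1/1365
Racah Σ t=0..0: t=0:+1/518400 = 1/518400
⇒ 3j(6 1 7; 0 0 0)² = 7/195, sgn -1
Racah Σ t=0..0: t=0:+1/604800 = 1/604800
⇒ 3j(6 1 7; 1 0 -1)² = 16/455, sgn +1
4πI² = N·(3j₀)²·(3jₘ)² = 48/65
I = -1·√(0.738462/4π) = -0.24241473

-0.242415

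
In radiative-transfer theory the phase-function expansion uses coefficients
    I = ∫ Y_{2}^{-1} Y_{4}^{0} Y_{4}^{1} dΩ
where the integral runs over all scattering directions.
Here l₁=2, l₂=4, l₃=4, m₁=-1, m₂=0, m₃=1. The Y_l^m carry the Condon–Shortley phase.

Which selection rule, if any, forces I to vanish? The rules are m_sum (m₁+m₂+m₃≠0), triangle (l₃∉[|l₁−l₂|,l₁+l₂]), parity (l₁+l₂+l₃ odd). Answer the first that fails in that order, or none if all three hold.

none

m₁+m₂+m₃ = -1 + 0 + 1 = 0  ✓
triangle: |2−4|=2 ≤ l₃=4 ≤ 2+4=6  ✓
parity: l₁+l₂+l₃ = 10 is even  ✓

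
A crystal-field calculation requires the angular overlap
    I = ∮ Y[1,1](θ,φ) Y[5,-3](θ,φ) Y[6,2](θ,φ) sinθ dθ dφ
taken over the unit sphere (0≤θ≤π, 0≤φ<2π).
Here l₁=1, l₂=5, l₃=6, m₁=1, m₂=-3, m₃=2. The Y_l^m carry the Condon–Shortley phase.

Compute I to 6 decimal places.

0.100084

m-sum 0 ✓  L=12 even ✓  4≤6≤6 ✓
Π(2lᵢ+1) = 3×11×13 = 429
triangle coeff Δ(1,5,6) = 1/858
Σ_t [0,0]: t=0:+1/14400 = 1/14400
(3j)²=6/143 [(1 5 6; 0 0 0)], sign=+1
Σ_t [0,0]: t=0:+1/161280 = 1/161280
(3j)²=1/143 [(1 5 6; 1 -3 2)], sign=+1
⇒ 4πI² = 18/143
I = (+1)√(18/143/(4π)) = 0.10008369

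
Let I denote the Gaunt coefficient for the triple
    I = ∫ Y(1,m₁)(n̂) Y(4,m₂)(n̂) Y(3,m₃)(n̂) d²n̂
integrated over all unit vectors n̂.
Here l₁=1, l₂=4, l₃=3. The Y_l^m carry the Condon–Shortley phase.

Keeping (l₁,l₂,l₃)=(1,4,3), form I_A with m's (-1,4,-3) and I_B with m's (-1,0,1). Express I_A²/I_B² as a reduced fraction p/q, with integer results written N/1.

Same 1,4,3: normalisation and zero-m 3j drop out of the ratio.
A: Δ: 2! 0! 6! / 9! → 1/252; sum: t=2:+1/1440 = 1/1440; 3j²(1 4 3; -1 4 -3) = Δ·Π!·Σ² = 1/9  (sign +1)
B: Δ: 2! 0! 6! / 9! → 1/252; sum: t=2:+1/96 = 1/96; 3j²(1 4 3; -1 0 1) = Δ·Π!·Σ² = 1/42  (sign +1)
I_A²/I_B² = (1/9)/(1/42) = 14/3

14/3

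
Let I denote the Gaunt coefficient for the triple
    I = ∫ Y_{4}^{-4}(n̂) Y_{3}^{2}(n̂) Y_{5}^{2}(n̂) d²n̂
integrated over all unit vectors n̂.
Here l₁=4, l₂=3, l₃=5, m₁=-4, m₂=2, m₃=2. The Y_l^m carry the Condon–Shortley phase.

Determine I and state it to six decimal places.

-0.109480

Rules hold: Σm=0, L=12 even, 1≤5≤7.
N = 9·7·11 = 693
Δ = 2!·6!·4!/13! = 1/180180
Racah Σ t=0..2: t=0:+1/576 t=1:−1/144 t=2:+1/576 = -1/288
⇒ 3j(4 3 5; 0 0 0)² = 20/1001, sgn +1
Racah Σ t=2..2: t=2:+1/8640 = 1/8640
⇒ 3j(4 3 5; -4 2 2)² = 14/1287, sgn -1
4πI² = N·(3j₀)²·(3jₘ)² = 280/1859
I = -1·√(0.150619/4π) = -0.10947990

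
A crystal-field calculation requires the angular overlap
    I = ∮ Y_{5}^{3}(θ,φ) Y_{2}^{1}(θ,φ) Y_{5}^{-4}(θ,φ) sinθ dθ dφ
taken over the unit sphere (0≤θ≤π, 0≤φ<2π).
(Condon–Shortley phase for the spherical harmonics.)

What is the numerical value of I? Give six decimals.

Checks pass: Σm=0; 12 even; l₃=5∈[3,7].
(2·5+1)(2·2+1)(2·5+1) = 605
Δ: 2! 8! 2! / 13! → 1/38610
sum: t=0:+1/2880 t=1:−1/576 t=2:+1/2880 = -1/960
3j²(5 2 5; 0 0 0) = Δ·Π!·Σ² = 10/429  (sign +1)
sum: t=1:−1/10080 t=2:+1/80640 = -1/11520
3j²(5 2 5; 3 1 -4) = Δ·Π!·Σ² = 49/1430  (sign +1)
combine: 4πI² = 605·10/429·49/1430 = 245/507
take √, sign +1: I = 0.19609844

0.196098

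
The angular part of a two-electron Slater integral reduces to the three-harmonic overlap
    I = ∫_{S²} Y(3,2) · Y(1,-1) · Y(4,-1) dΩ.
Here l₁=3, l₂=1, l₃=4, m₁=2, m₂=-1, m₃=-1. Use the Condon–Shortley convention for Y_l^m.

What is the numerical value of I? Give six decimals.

Checks pass: Σm=0; 8 even; l₃=4∈[2,4].
(2·3+1)(2·1+1)(2·4+1) = 189
Δ: 0! 6! 2! / 9! → 1/252
sum: t=0:+1/36 = 1/36
3j²(3 1 4; 0 0 0) = Δ·Π!·Σ² = 4/63  (sign +1)
sum: t=0:+1/240 = 1/240
3j²(3 1 4; 2 -1 -1) = Δ·Π!·Σ² = 1/84  (sign -1)
combine: 4πI² = 189·4/63·1/84 = 1/7
take √, sign -1: I = -0.10662181

-0.106622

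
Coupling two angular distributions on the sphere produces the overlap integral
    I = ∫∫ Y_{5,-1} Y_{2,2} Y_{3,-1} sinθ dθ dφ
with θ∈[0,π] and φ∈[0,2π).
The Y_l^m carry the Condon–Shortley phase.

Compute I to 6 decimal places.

-0.092802

m-sum 0 ✓  L=10 even ✓  3≤3≤7 ✓
Π(2lᵢ+1) = 11×5×7 = 385
triangle coeff Δ(5,2,3) = 1/2310
Σ_t [2,2]: t=2:+1/144 = 1/144
(3j)²=10/231 [(5 2 3; 0 0 0)], sign=-1
Σ_t [4,4]: t=4:+1/1152 = 1/1152
(3j)²=1/154 [(5 2 3; -1 2 -1)], sign=+1
⇒ 4πI² = 25/231
I = (-1)√(25/231/(4π)) = -0.09280237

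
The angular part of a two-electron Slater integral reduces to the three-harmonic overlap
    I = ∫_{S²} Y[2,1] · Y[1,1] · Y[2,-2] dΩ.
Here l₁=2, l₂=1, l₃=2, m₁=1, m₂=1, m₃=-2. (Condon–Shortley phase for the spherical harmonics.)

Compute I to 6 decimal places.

L=5 odd ⇒ parity kills the (l;000) factor ⇒ I = 0

0.000000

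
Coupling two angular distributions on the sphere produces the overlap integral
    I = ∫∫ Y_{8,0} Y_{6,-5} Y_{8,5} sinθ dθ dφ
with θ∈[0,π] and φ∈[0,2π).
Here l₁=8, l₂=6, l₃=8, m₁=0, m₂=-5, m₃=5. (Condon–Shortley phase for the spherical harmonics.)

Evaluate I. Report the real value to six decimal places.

Checks pass: Σm=0; 22 even; l₃=8∈[2,14].
(2·8+1)(2·6+1)(2·8+1) = 3757
Δ: 6! 10! 6! / 23! → 1/13742520792
sum: t=0:+1/41803776000 t=1:−1/435456000 t=2:+1/39813120 t=3:−1/18662400 t=4:+1/39813120 t=5:−1/435456000 t=6:+1/41803776000 = -11/1393459200
3j²(8 6 8; 0 0 0) = Δ·Π!·Σ² = 600/96577  (sign -1)
sum: t=0:+1/6967296000 t=1:−1/2612736000 = -1/4180377600
3j²(8 6 8; 0 -5 5) = Δ·Π!·Σ² = 75/7429  (sign +1)
combine: 4πI² = 3757·600/96577·75/7429 = 45000/190969
take √, sign -1: I = -0.13693671

-0.136937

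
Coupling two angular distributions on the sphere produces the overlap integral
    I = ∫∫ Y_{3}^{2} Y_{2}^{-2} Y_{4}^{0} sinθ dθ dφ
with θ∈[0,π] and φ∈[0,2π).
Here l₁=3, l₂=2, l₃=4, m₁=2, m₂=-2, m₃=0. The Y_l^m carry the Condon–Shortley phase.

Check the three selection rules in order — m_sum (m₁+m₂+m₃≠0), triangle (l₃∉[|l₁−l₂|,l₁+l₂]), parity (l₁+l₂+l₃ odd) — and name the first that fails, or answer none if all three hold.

parity

Σmᵢ = 0  ✓
l₃∈[|l₁−l₂|,l₁+l₂]=[1,5], have l₃=4  ✓
Σlᵢ = 9 ⇒ odd  ✗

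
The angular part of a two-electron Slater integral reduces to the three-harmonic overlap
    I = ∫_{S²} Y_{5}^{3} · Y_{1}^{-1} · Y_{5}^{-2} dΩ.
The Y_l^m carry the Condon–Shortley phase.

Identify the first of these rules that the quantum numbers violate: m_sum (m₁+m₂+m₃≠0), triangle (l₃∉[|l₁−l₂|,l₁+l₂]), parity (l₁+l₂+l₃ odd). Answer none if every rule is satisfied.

azimuthal sum: 3 − 1 − 2 = 0  ✓
4 ≤ 5 ≤ 6 (triangle on l)  ✓
L = 5 + 1 + 5 = 11 (odd)  ✗

parity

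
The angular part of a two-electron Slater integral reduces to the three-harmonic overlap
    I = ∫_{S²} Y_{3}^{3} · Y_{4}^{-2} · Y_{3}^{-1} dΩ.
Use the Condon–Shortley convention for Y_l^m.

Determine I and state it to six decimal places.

m-sum 0 ✓  L=10 even ✓  1≤3≤7 ✓
Π(2lᵢ+1) = 7×9×7 = 441
triangle coeff Δ(3,4,3) = 1/34650
Σ_t [1,3]: t=1:−1/72 t=2:+1/16 t=3:−1/72 = 5/144
(3j)²=2/77 [(3 4 3; 0 0 0)], sign=-1
Σ_t [0,0]: t=0:+1/192 = 1/192
(3j)²=3/77 [(3 4 3; 3 -2 -1)], sign=+1
⇒ 4πI² = 54/121
I = (-1)√(54/121/(4π)) = -0.18845135

-0.188451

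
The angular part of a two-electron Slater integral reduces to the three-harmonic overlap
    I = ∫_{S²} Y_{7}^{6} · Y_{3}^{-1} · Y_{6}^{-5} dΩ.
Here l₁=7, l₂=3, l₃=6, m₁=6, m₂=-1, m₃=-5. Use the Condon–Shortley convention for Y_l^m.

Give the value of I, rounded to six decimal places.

m-sum 0 ✓  L=16 even ✓  4≤6≤10 ✓
Π(2lᵢ+1) = 15×7×13 = 1365
triangle coeff Δ(7,3,6) = 1/2042040
Σ_t [1,3]: t=1:−1/207360 t=2:+1/57600 t=3:−1/207360 = 1/129600
(3j)²=168/12155 [(7 3 6; 0 0 0)], sign=+1
Σ_t [0,1]: t=0:+1/17418240 t=1:−1/21772800 = 1/87091200
(3j)²=11/14280 [(7 3 6; 6 -1 -5)], sign=-1
⇒ 4πI² = 21/1445
I = (-1)√(21/1445/(4π)) = -0.03400719

-0.034007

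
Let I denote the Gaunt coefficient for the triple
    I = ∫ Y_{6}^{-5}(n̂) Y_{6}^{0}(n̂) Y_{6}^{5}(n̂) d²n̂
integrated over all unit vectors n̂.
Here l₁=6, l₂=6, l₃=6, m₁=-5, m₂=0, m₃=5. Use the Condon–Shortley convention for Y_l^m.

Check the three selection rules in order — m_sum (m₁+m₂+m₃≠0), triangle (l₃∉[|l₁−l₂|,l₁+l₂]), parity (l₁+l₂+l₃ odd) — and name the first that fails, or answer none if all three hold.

Σmᵢ = 0  ✓
l₃∈[|l₁−l₂|,l₁+l₂]=[0,12], have l₃=6  ✓
Σlᵢ = 18 ⇒ even  ✓

none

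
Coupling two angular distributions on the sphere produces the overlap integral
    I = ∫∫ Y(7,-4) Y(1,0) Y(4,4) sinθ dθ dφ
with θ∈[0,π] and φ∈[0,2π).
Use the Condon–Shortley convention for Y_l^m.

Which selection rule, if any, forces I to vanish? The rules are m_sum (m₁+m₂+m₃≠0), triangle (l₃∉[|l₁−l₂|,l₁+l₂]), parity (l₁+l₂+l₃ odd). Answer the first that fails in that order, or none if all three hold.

triangle

Σmᵢ = 0  ✓
l₃∈[|l₁−l₂|,l₁+l₂]=[6,8], have l₃=4  ✗
Σlᵢ = 12 ⇒ even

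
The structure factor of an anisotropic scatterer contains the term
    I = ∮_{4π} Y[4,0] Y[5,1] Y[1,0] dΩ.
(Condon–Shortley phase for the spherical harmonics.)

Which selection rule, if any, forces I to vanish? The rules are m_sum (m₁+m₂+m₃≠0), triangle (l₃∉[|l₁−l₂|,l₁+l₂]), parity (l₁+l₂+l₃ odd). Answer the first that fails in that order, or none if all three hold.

m₁+m₂+m₃ = 0 + 1 + 0 = 1  ✗
triangle: |4−5|=1 ≤ l₃=1 ≤ 4+5=9
parity: l₁+l₂+l₃ = 10 is even

m_sum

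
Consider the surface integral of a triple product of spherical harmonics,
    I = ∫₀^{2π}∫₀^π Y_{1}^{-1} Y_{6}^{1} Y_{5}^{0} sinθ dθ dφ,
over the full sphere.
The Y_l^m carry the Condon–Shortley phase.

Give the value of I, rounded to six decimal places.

Checks pass: Σm=0; 12 even; l₃=5∈[5,7].
(2·1+1)(2·6+1)(2·5+1) = 429
Δ: 2! 0! 10! / 13! → 1/858
sum: t=1:−1/14400 = -1/14400
3j²(1 6 5; 0 0 0) = Δ·Π!·Σ² = 6/143  (sign +1)
sum: t=2:+1/28800 = 1/28800
3j²(1 6 5; -1 1 0) = Δ·Π!·Σ² = 7/286  (sign -1)
combine: 4πI² = 429·6/143·7/286 = 63/143
take √, sign -1: I = -0.18723944

-0.187239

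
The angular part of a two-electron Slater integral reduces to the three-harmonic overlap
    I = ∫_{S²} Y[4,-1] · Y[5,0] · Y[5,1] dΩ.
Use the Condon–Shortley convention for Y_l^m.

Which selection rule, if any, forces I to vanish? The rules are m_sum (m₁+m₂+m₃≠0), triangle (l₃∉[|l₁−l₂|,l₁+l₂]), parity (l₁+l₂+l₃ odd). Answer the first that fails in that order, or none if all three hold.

Σmᵢ = 0  ✓
l₃∈[|l₁−l₂|,l₁+l₂]=[1,9], have l₃=5  ✓
Σlᵢ = 14 ⇒ even  ✓

none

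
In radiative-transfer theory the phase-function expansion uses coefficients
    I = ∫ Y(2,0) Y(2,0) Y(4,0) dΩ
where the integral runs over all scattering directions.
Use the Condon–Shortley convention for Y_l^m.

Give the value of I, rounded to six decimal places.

0.241796

m-sum 0 ✓  L=8 even ✓  0≤4≤4 ✓
Π(2lᵢ+1) = 5×5×9 = 225
triangle coeff Δ(2,2,4) = 1/630
Σ_t [0,0]: t=0:+1/16 = 1/16
(3j)²=2/35 [(2 2 4; 0 0 0)], sign=+1
(m-triple is (0,0,0) — same symbol as above.)
⇒ 4πI² = 36/49
I = (+1)√(36/49/(4π)) = 0.24179554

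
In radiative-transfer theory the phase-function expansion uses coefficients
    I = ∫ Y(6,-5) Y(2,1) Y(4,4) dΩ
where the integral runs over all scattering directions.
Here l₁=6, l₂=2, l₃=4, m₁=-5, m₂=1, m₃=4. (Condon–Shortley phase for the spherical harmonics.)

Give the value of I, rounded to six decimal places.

Checks pass: Σm=0; 12 even; l₃=4∈[4,8].
(2·6+1)(2·2+1)(2·4+1) = 585
Δ: 4! 8! 0! / 13! → 1/6435
sum: t=2:+1/2304 = 1/2304
3j²(6 2 4; 0 0 0) = Δ·Π!·Σ² = 5/143  (sign +1)
sum: t=3:−1/241920 = -1/241920
3j²(6 2 4; -5 1 4) = Δ·Π!·Σ² = 1/39  (sign -1)
combine: 4πI² = 585·5/143·1/39 = 75/143
take √, sign -1: I = -0.20429497

-0.204295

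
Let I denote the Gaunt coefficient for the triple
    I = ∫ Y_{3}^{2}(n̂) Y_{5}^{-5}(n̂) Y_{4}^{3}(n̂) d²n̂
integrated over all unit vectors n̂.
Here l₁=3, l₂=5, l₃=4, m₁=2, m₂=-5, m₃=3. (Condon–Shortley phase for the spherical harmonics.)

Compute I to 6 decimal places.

Rules hold: Σm=0, L=12 even, 2≤4≤8.
N = 7·11·9 = 693
Δ = 4!·2!·6!/13! = 1/180180
Racah Σ t=1..3: t=1:−1/576 t=2:+1/144 t=3:−1/576 = 1/288
⇒ 3j(3 5 4; 0 0 0)² = 20/1001, sgn +1
Racah Σ t=0..0: t=0:+1/17280 = 1/17280
⇒ 3j(3 5 4; 2 -5 3)² = 35/858, sgn -1
4πI² = N·(3j₀)²·(3jₘ)² = 1050/1859
I = -1·√(0.56482/4π) = -0.21200691

-0.212007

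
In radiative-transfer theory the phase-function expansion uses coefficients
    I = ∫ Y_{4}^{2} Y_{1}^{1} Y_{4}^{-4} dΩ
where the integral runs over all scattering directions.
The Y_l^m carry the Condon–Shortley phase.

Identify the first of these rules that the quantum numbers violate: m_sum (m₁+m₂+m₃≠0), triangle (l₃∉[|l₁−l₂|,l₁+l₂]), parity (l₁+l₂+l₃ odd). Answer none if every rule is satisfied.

m_sum

m₁+m₂+m₃ = 2 + 1 − 4 = -1  ✗
triangle: |4−1|=3 ≤ l₃=4 ≤ 4+1=5
parity: l₁+l₂+l₃ = 9 is odd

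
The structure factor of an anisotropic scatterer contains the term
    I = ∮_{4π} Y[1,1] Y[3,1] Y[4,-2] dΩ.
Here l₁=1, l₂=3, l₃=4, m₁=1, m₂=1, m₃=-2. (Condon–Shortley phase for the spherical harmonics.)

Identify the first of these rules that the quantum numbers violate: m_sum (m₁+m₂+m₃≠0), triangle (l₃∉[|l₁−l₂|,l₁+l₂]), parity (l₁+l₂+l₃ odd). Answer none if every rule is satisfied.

azimuthal sum: 1 + 1 − 2 = 0  ✓
2 ≤ 4 ≤ 4 (triangle on l)  ✓
L = 1 + 3 + 4 = 8 (even)  ✓

none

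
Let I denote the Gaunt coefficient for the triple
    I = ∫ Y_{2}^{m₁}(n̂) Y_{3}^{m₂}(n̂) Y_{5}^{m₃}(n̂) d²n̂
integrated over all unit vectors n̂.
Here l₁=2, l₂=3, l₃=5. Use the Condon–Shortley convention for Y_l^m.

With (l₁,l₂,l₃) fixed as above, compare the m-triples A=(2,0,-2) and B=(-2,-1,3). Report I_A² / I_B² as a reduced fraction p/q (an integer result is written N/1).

Same 2,3,5: normalisation and zero-m 3j drop out of the ratio.
A: Δ: 0! 4! 6! / 11! → 1/2310; sum: t=0:+1/864 = 1/864; 3j²(2 3 5; 2 0 -2) = Δ·Π!·Σ² = 1/66  (sign -1)
B: Δ: 0! 4! 6! / 11! → 1/2310; sum: t=0:+1/1152 = 1/1152; 3j²(2 3 5; -2 -1 3) = Δ·Π!·Σ² = 1/33  (sign +1)
I_A²/I_B² = (1/66)/(1/33) = 1/2

1/2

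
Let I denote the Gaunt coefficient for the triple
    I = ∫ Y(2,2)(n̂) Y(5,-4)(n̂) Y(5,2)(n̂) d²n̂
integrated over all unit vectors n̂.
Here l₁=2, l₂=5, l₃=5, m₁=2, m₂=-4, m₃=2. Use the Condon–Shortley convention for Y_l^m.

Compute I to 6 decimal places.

Rules hold: Σm=0, L=12 even, 3≤5≤7.
N = 5·11·11 = 605
Δ = 2!·2!·8!/13! = 1/38610
Racah Σ t=0..2: t=0:+1/2880 t=1:−1/576 t=2:+1/2880 = -1/960
⇒ 3j(2 5 5; 0 0 0)² = 10/429, sgn +1
Racah Σ t=0..0: t=0:+1/20160 = 1/20160
⇒ 3j(2 5 5; 2 -4 2)² = 12/715, sgn -1
4πI² = N·(3j₀)²·(3jₘ)² = 40/169
I = -1·√(0.236686/4π) = -0.13724032

-0.137240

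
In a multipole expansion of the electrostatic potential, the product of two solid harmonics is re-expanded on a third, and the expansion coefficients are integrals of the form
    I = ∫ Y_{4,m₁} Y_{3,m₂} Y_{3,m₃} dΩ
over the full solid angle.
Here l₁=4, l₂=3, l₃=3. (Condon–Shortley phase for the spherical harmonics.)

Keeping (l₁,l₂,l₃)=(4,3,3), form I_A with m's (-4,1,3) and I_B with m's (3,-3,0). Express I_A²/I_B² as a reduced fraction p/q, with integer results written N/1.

2/3

Shared (l₁,l₂,l₃)=(4,3,3): N and (l;000)² cancel in I_A²/I_B².
A: Δ = 4!·4!·2!/11! = 1/34650; Racah Σ t=4..4: t=4:+1/1152 = 1/1152; ⇒ 3j(4 3 3; -4 1 3)² = 1/33, sgn +1
B: Δ = 4!·4!·2!/11! = 1/34650; Racah Σ t=0..0: t=0:+1/288 = 1/288; ⇒ 3j(4 3 3; 3 -3 0)² = 1/22, sgn -1
I_A²/I_B² = (1/33)/(1/22) = 2/3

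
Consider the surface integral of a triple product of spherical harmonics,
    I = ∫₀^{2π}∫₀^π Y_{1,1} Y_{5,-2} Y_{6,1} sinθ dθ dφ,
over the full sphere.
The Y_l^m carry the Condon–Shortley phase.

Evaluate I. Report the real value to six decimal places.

Checks pass: Σm=0; 12 even; l₃=6∈[4,6].
(2·1+1)(2·5+1)(2·6+1) = 429
Δ: 0! 2! 10! / 13! → 1/858
sum: t=0:+1/14400 = 1/14400
3j²(1 5 6; 0 0 0) = Δ·Π!·Σ² = 6/143  (sign +1)
sum: t=0:+1/60480 = 1/60480
3j²(1 5 6; 1 -2 1) = Δ·Π!·Σ² = 5/429  (sign -1)
combine: 4πI² = 429·6/143·5/429 = 30/143
take √, sign -1: I = -0.12920749

-0.129207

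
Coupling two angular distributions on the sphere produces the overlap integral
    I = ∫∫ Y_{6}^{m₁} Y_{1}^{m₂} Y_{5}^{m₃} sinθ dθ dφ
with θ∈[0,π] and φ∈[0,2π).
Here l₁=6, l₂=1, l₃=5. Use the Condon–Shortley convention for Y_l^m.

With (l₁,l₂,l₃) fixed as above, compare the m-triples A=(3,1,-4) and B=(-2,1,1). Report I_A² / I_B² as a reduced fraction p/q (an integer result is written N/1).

3/28

l's match ⇒ only the (l;m) 3-j factors differ between A and B.
A: triangle coeff Δ(6,1,5) = 1/858; Σ_t [2,2]: t=2:+1/725760 = 1/725760; (3j)²=1/286 [(6 1 5; 3 1 -4)], sign=-1
B: triangle coeff Δ(6,1,5) = 1/858; Σ_t [2,2]: t=2:+1/34560 = 1/34560; (3j)²=14/429 [(6 1 5; -2 1 1)], sign=+1
I_A²/I_B² = (1/286)/(14/429) = 3/28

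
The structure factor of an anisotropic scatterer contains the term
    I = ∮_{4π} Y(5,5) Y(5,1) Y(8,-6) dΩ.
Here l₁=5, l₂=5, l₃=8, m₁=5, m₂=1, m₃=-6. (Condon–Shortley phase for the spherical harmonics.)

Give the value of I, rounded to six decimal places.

m-sum 0 ✓  L=18 even ✓  0≤8≤10 ✓
Π(2lᵢ+1) = 11×11×17 = 2057
triangle coeff Δ(5,5,8) = 1/37413090
Σ_t [0,2]: t=0:+1/1036800 t=1:−1/331776 t=2:+1/1036800 = -1/921600
(3j)²=490/46189 [(5 5 8; 0 0 0)], sign=-1
Σ_t [0,0]: t=0:+1/116121600 = 1/116121600
(3j)²=7/323 [(5 5 8; 5 1 -6)], sign=+1
⇒ 4πI² = 37730/79781
I = (-1)√(37730/79781/(4π)) = -0.19399419

-0.193994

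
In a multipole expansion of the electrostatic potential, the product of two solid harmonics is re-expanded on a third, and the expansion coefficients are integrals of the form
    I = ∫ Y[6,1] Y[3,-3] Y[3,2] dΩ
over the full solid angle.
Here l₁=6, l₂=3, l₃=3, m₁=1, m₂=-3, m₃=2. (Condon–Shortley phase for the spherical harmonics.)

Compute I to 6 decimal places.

Rules hold: Σm=0, L=12 even, 3≤3≤9.
N = 13·7·7 = 637
Δ = 6!·6!·0!/13! = 1/12012
Racah Σ t=3..3: t=3:−1/1296 = -1/1296
⇒ 3j(6 3 3; 0 0 0)² = 100/3003, sgn +1
Racah Σ t=0..0: t=0:+1/86400 = 1/86400
⇒ 3j(6 3 3; 1 -3 2)² = 1/1716, sgn -1
4πI² = N·(3j₀)²·(3jₘ)² = 175/14157
I = -1·√(0.0123614/4π) = -0.03136379

-0.031364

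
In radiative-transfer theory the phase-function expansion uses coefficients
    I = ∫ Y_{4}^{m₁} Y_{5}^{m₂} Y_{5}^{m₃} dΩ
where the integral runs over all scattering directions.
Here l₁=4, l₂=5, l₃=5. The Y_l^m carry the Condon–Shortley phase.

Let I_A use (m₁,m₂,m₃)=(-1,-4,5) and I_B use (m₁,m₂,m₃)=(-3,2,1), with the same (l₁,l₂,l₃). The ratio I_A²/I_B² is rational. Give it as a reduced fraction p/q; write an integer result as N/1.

l's match ⇒ only the (l;m) 3-j factors differ between A and B.
A: triangle coeff Δ(4,5,5) = 1/3153150; Σ_t [1,1]: t=1:−1/103680 = -1/103680; (3j)²=4/143 [(4 5 5; -1 -4 5)], sign=-1
B: triangle coeff Δ(4,5,5) = 1/3153150; Σ_t [3,4]: t=3:−1/6912 t=4:+1/5184 = 1/20736; (3j)²=5/2574 [(4 5 5; -3 2 1)], sign=+1
I_A²/I_B² = (4/143)/(5/2574) = 72/5

72/5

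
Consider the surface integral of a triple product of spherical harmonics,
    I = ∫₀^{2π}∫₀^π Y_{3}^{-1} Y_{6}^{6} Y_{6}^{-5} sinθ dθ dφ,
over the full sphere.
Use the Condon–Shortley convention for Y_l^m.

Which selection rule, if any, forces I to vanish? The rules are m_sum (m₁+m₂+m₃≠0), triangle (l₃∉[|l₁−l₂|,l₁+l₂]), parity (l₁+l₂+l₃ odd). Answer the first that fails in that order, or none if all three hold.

parity

m₁+m₂+m₃ = -1 + 6 − 5 = 0  ✓
triangle: |3−6|=3 ≤ l₃=6 ≤ 3+6=9  ✓
parity: l₁+l₂+l₃ = 15 is odd  ✗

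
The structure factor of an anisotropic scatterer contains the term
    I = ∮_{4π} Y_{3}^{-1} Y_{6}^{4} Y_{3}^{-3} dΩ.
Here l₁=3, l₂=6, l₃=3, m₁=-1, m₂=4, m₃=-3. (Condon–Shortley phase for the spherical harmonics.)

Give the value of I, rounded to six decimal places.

0.171787

m-sum 0 ✓  L=12 even ✓  3≤3≤9 ✓
Π(2lᵢ+1) = 7×13×7 = 637
triangle coeff Δ(3,6,3) = 1/12012
Σ_t [3,3]: t=3:−1/1296 = -1/1296
(3j)²=100/3003 [(3 6 3; 0 0 0)], sign=+1
Σ_t [4,4]: t=4:+1/34560 = 1/34560
(3j)²=5/286 [(3 6 3; -1 4 -3)], sign=+1
⇒ 4πI² = 1750/4719
I = (+1)√(1750/4719/(4π)) = 0.17178653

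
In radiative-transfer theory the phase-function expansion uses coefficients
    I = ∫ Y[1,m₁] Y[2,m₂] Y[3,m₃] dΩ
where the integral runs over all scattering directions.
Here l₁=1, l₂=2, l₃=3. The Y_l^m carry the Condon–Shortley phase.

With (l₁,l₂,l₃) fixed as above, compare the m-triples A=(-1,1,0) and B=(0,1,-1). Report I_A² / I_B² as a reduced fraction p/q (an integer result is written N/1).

3/8

l's match ⇒ only the (l;m) 3-j factors differ between A and B.
A: triangle coeff Δ(1,2,3) = 1/105; Σ_t [0,0]: t=0:+1/12 = 1/12; (3j)²=1/35 [(1 2 3; -1 1 0)], sign=-1
B: triangle coeff Δ(1,2,3) = 1/105; Σ_t [0,0]: t=0:+1/6 = 1/6; (3j)²=8/105 [(1 2 3; 0 1 -1)], sign=+1
I_A²/I_B² = (1/35)/(8/105) = 3/8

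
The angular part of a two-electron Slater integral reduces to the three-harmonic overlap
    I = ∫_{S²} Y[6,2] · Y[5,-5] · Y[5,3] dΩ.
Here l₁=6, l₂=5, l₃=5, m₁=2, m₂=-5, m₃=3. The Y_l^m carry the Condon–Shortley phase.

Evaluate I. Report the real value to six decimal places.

0.140602

m-sum 0 ✓  L=16 even ✓  1≤5≤11 ✓
Π(2lᵢ+1) = 13×11×11 = 1573
triangle coeff Δ(6,5,5) = 1/28588560
Σ_t [1,5]: t=1:−1/345600 t=2:+1/13824 t=3:−1/5184 t=4:+1/13824 t=5:−1/345600 = -7/129600
(3j)²=80/7293 [(6 5 5; 0 0 0)], sign=+1
Σ_t [0,0]: t=0:+1/829440 = 1/829440
(3j)²=35/2431 [(6 5 5; 2 -5 3)], sign=+1
⇒ 4πI² = 2800/11271
I = (+1)√(2800/11271/(4π)) = 0.14060244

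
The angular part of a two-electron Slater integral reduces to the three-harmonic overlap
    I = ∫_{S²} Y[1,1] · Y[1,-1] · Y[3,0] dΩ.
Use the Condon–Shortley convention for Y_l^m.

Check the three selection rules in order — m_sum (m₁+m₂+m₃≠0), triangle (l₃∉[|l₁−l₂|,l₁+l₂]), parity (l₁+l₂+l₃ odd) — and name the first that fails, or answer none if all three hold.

triangle

azimuthal sum: 1 − 1 + 0 = 0  ✓
0 ≤ 3 ≤ 2 (triangle on l)  ✗
L = 1 + 1 + 3 = 5 (odd)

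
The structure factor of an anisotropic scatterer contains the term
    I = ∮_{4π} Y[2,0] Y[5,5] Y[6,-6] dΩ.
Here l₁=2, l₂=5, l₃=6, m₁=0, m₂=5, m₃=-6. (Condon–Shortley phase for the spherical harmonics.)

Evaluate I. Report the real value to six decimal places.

0.000000

0 + 5 − 6 = -1 ≠ 0: azimuthal integral kills it; I = 0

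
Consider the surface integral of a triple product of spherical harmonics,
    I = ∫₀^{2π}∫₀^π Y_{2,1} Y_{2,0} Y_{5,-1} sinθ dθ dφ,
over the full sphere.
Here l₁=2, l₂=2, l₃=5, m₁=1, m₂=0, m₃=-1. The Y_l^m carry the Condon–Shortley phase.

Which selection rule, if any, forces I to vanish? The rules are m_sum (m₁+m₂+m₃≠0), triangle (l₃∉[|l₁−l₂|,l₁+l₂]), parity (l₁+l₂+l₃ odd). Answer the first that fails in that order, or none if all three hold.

triangle

m₁+m₂+m₃ = 1 + 0 − 1 = 0  ✓
triangle: |2−2|=0 ≤ l₃=5 ≤ 2+2=4  ✗
parity: l₁+l₂+l₃ = 9 is odd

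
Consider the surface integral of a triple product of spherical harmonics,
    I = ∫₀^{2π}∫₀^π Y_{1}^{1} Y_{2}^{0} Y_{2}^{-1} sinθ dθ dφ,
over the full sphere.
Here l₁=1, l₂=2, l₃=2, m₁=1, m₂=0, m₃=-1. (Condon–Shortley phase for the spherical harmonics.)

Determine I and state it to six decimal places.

0.000000

Σlᵢ=5 odd — θ-integrand is odd under cosθ→−cosθ; I=0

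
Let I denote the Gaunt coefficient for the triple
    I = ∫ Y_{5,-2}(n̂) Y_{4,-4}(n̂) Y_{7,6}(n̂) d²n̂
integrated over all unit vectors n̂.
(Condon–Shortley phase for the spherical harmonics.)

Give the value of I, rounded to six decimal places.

-0.188638

m-sum 0 ✓  L=16 even ✓  1≤7≤9 ✓
Π(2lᵢ+1) = 11×9×15 = 1485
triangle coeff Δ(5,4,7) = 1/6126120
Σ_t [0,2]: t=0:+1/69120 t=1:−1/20736 t=2:+1/69120 = -1/51840
(3j)²=280/21879 [(5 4 7; 0 0 0)], sign=+1
Σ_t [0,0]: t=0:+1/7257600 = 1/7257600
(3j)²=2/85 [(5 4 7; -2 -4 6)], sign=-1
⇒ 4πI² = 1680/3757
I = (-1)√(1680/3757/(4π)) = -0.18863797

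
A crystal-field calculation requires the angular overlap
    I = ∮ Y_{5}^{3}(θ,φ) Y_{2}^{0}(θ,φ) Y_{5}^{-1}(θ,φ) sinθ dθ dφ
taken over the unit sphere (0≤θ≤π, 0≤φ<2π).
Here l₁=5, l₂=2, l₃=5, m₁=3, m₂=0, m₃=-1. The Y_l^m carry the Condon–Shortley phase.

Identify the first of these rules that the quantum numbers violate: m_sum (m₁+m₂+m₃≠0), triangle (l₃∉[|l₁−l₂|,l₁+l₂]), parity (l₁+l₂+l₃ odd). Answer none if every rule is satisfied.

m₁+m₂+m₃ = 3 + 0 − 1 = 2  ✗
triangle: |5−2|=3 ≤ l₃=5 ≤ 5+2=7
parity: l₁+l₂+l₃ = 12 is even

m_sum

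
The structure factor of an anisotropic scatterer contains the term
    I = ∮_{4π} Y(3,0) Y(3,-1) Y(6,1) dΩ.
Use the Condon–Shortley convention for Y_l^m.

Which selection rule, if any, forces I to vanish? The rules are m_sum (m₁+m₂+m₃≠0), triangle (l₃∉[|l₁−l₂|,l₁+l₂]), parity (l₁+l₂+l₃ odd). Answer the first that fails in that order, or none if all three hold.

none

Σmᵢ = 0  ✓
l₃∈[|l₁−l₂|,l₁+l₂]=[0,6], have l₃=6  ✓
Σlᵢ = 12 ⇒ even  ✓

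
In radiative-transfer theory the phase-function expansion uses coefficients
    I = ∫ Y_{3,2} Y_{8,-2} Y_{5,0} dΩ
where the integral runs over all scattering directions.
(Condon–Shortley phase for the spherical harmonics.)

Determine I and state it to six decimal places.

m-sum 0 ✓  L=16 even ✓  5≤5≤11 ✓
Π(2lᵢ+1) = 7×17×11 = 1309
triangle coeff Δ(3,8,5) = 1/136136
Σ_t [3,3]: t=3:−1/518400 = -1/518400
(3j)²=56/2431 [(3 8 5; 0 0 0)], sign=+1
Σ_t [1,1]: t=1:−1/1728000 = -1/1728000
(3j)²=27/2431 [(3 8 5; 2 -2 0)], sign=+1
⇒ 4πI² = 10584/31603
I = (+1)√(10584/31603/(4π)) = 0.16325099

0.163251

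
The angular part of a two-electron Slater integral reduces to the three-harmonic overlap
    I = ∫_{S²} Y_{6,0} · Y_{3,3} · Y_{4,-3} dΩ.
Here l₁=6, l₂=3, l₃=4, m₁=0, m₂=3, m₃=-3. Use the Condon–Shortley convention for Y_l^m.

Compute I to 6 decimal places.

Σlᵢ=13 odd — θ-integrand is odd under cosθ→−cosθ; I=0

0.000000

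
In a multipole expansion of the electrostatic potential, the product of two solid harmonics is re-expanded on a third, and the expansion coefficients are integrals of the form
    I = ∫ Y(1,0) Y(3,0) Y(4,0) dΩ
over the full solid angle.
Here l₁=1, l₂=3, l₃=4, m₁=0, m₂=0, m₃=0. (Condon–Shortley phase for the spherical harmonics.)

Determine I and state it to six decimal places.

0.246233

m-sum 0 ✓  L=8 even ✓  2≤4≤4 ✓
Π(2lᵢ+1) = 3×7×9 = 189
triangle coeff Δ(1,3,4) = 1/252
Σ_t [0,0]: t=0:+1/36 = 1/36
(3j)²=4/63 [(1 3 4; 0 0 0)], sign=+1
(m-triple is (0,0,0) — same symbol as above.)
⇒ 4πI² = 16/21
I = (+1)√(16/21/(4π)) = 0.24623252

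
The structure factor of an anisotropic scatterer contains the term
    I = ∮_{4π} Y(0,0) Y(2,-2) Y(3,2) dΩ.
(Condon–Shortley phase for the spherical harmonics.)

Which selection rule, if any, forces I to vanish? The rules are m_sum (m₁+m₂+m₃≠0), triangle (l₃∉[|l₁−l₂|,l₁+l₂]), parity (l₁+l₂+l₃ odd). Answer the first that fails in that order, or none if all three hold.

Σmᵢ = 0  ✓
l₃∈[|l₁−l₂|,l₁+l₂]=[2,2], have l₃=3  ✗
Σlᵢ = 5 ⇒ odd

triangle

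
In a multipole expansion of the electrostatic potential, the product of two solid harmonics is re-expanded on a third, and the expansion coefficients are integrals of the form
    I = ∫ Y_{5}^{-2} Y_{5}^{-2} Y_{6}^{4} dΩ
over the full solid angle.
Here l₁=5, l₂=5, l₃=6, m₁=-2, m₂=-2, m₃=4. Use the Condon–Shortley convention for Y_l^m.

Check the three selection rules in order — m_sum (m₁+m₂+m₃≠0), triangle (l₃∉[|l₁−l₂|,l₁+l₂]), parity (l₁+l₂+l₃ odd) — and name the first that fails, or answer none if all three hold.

Σmᵢ = 0  ✓
l₃∈[|l₁−l₂|,l₁+l₂]=[0,10], have l₃=6  ✓
Σlᵢ = 16 ⇒ even  ✓

none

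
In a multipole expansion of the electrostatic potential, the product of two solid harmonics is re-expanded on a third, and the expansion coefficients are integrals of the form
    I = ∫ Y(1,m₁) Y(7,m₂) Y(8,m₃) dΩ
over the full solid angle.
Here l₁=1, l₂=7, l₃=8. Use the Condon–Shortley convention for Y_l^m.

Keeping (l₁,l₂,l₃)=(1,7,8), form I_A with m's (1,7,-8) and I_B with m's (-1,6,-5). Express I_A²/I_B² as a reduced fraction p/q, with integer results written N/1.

l's match ⇒ only the (l;m) 3-j factors differ between A and B.
A: triangle coeff Δ(1,7,8) = 1/2040; Σ_t [0,0]: t=0:+1/174356582400 = 1/174356582400; (3j)²=1/17 [(1 7 8; 1 7 -8)], sign=+1
B: triangle coeff Δ(1,7,8) = 1/2040; Σ_t [0,0]: t=0:+1/12454041600 = 1/12454041600; (3j)²=1/680 [(1 7 8; -1 6 -5)], sign=-1
I_A²/I_B² = (1/17)/(1/680) = 40/1

40/1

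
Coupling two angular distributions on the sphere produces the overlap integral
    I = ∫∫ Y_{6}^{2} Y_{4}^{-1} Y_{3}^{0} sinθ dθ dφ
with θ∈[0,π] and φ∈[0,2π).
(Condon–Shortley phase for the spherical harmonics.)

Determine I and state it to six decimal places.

2 − 1 + 0 = 1 ≠ 0: azimuthal integral kills it; I = 0

0.000000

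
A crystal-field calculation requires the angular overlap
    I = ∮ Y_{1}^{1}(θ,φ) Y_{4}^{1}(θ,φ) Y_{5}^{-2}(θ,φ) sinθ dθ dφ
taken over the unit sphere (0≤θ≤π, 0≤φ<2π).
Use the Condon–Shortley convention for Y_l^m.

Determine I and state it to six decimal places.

Rules hold: Σm=0, L=10 even, 3≤5≤5.
N = 3·9·11 = 297
Δ = 0!·2!·8!/11! = 1/495
Racah Σ t=0..0: t=0:+1/576 = 1/576
⇒ 3j(1 4 5; 0 0 0)² = 5/99, sgn -1
Racah Σ t=0..0: t=0:+1/1440 = 1/1440
⇒ 3j(1 4 5; 1 1 -2)² = 7/165, sgn -1
4πI² = N·(3j₀)²·(3jₘ)² = 7/11
I = +1·√(0.636364/4π) = 0.22503380

0.225034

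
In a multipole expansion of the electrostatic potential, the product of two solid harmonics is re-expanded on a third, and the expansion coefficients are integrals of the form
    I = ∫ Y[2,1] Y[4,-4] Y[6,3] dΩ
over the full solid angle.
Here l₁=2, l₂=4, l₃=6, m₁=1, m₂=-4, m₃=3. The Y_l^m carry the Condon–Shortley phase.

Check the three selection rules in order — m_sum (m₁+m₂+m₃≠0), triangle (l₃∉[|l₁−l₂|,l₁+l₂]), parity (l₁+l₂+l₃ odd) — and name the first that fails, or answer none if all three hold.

none

Σmᵢ = 0  ✓
l₃∈[|l₁−l₂|,l₁+l₂]=[2,6], have l₃=6  ✓
Σlᵢ = 12 ⇒ even  ✓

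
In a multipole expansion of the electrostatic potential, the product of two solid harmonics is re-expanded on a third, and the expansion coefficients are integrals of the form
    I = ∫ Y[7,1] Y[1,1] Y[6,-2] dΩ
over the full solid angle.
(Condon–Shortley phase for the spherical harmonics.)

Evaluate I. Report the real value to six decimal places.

Rules hold: Σm=0, L=14 even, 6≤6≤8.
N = 15·3·13 = 585
Δ = 2!·12!·0!/15! = 1/1365
Racah Σ t=1..1: t=1:−1/518400 = -1/518400
⇒ 3j(7 1 6; 0 0 0)² = 7/195, sgn -1
Racah Σ t=2..2: t=2:+1/1935360 = 1/1935360
⇒ 3j(7 1 6; 1 1 -2)² = 1/91, sgn +1
4πI² = N·(3j₀)²·(3jₘ)² = 3/13
I = -1·√(0.230769/4π) = -0.13551395

-0.135514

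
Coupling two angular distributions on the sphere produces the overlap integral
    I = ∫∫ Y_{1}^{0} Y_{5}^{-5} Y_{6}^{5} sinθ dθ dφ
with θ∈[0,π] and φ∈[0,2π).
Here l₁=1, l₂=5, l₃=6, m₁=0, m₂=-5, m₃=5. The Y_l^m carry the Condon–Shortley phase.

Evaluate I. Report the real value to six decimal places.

-0.135514

m-sum 0 ✓  L=12 even ✓  4≤6≤6 ✓
Π(2lᵢ+1) = 3×11×13 = 429
triangle coeff Δ(1,5,6) = 1/858
Σ_t [0,0]: t=0:+1/14400 = 1/14400
(3j)²=6/143 [(1 5 6; 0 0 0)], sign=+1
Σ_t [0,0]: t=0:+1/3628800 = 1/3628800
(3j)²=1/78 [(1 5 6; 0 -5 5)], sign=-1
⇒ 4πI² = 3/13
I = (-1)√(3/13/(4π)) = -0.13551395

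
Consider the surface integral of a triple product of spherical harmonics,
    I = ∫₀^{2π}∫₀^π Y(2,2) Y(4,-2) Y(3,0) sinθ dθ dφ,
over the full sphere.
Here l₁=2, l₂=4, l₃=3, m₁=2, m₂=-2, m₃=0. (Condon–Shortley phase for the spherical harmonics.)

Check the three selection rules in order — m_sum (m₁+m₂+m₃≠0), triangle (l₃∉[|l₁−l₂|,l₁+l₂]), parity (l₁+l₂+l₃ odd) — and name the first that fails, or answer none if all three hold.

parity

Σmᵢ = 0  ✓
l₃∈[|l₁−l₂|,l₁+l₂]=[2,6], have l₃=3  ✓
Σlᵢ = 9 ⇒ odd  ✗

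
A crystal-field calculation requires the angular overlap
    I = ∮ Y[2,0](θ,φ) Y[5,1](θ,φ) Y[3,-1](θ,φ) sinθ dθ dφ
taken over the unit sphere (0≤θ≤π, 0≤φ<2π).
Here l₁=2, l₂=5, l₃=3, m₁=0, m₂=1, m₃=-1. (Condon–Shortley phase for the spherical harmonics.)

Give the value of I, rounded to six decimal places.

m-sum 0 ✓  L=10 even ✓  3≤3≤7 ✓
Π(2lᵢ+1) = 5×11×7 = 385
triangle coeff Δ(2,5,3) = 1/2310
Σ_t [2,2]: t=2:+1/144 = 1/144
(3j)²=10/231 [(2 5 3; 0 0 0)], sign=-1
Σ_t [2,2]: t=2:+1/192 = 1/192
(3j)²=3/77 [(2 5 3; 0 1 -1)], sign=+1
⇒ 4πI² = 50/77
I = (-1)√(50/77/(4π)) = -0.22731846

-0.227318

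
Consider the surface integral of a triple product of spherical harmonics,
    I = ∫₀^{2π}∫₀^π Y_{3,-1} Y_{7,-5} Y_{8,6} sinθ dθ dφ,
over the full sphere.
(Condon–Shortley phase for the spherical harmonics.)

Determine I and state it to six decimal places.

Rules hold: Σm=0, L=18 even, 4≤8≤10.
N = 7·15·17 = 1785
Δ = 2!·4!·12!/19! = 1/5290740
Racah Σ t=0..2: t=0:+1/7257600 t=1:−1/2073600 t=2:+1/7257600 = -1/4838400
⇒ 3j(3 7 8; 0 0 0)² = 252/20995, sgn -1
Racah Σ t=0..2: t=0:+1/348364800 t=1:−1/239500800 t=2:+1/3832012800 = -1/958003200
⇒ 3j(3 7 8; -1 -5 6)² = 8/4845, sgn -1
4πI² = N·(3j₀)²·(3jₘ)² = 14112/398905
I = +1·√(0.0353768/4π) = 0.05305846

0.053058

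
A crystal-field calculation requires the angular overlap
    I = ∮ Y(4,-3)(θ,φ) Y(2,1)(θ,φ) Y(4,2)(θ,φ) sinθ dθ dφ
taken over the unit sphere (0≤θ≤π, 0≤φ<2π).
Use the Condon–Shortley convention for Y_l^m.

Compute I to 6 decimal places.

Rules hold: Σm=0, L=10 even, 2≤4≤6.
N = 9·5·9 = 405
Δ = 2!·6!·2!/11! = 1/13860
Racah Σ t=0..2: t=0:+1/192 t=1:−1/36 t=2:+1/192 = -5/288
⇒ 3j(4 2 4; 0 0 0)² = 20/693, sgn -1
Racah Σ t=1..2: t=1:−1/1440 t=2:+1/240 = 1/288
⇒ 3j(4 2 4; -3 1 2)² = 5/132, sgn +1
4πI² = N·(3j₀)²·(3jₘ)² = 375/847
I = -1·√(0.442739/4π) = -0.18770204

-0.187702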